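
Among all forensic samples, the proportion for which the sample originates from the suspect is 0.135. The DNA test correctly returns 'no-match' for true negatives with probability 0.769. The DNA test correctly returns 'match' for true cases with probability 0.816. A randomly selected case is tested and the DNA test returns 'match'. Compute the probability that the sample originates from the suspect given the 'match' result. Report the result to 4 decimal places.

P(H | E) ≈ 0.3554

Write H for 'the sample originates from the suspect'. Prior odds H:¬H = 0.135/0.865 = 0.15607. For the 'match' outcome, the likelihood ratio is 0.816/0.231 = 3.5325.
Posterior odds = 0.15607 × 3.5325 = 0.55131, so P(H|E) = 0.55131/(1+0.55131) = 0.3554.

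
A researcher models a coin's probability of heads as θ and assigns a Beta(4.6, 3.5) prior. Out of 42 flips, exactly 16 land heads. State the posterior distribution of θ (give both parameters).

Posterior: Beta(20.6, 29.5)

The binomial likelihood is conjugate to the Beta prior: with 16 successes and 26 failures, the posterior is Beta(4.6+16, 3.5+26) = Beta(20.6, 29.5).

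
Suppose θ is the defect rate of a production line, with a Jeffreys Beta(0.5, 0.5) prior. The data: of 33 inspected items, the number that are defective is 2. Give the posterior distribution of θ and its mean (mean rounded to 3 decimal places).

Posterior: Beta(2.5, 31.5); mean ≈ 0.074

Observing 2 successes and 31 failures updates Beta(0.5, 0.5) by adding the success and failure counts to the two shape parameters: α = 0.5+2 = 2.5, β = 0.5+31 = 31.5.
Posterior mean = α/(α+β) = 2.5/34 = 0.074.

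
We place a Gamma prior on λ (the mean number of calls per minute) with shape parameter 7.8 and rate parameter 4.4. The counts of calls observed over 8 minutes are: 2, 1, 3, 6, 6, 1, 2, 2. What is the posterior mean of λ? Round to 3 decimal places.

The Poisson likelihood adds the total count to the shape and the number of exposure periods to the rate. Here ∑xᵢ = 23 and n = 8, so shape 7.8→30.8 and rate 4.4→12.4.
Posterior mean = shape/rate = 30.8/12.4 = 2.484.

Posterior mean ≈ 2.484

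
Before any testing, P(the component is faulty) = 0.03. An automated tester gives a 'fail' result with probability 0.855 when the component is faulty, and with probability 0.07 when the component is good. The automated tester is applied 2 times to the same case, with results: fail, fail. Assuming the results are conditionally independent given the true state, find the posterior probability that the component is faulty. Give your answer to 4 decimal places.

With H the event that the component is faulty, the joint likelihood of the observed sequence is P(data|H) = 0.855·0.855 = 0.73102 and P(data|¬H) = 0.07·0.07 = 0.0049000.
Bayes: P(H|data) = 0.03·0.73102 / (0.03·0.73102 + 0.97·0.0049000) = 0.021931/0.026684 = 0.8219.

Posterior P(H) ≈ 0.8219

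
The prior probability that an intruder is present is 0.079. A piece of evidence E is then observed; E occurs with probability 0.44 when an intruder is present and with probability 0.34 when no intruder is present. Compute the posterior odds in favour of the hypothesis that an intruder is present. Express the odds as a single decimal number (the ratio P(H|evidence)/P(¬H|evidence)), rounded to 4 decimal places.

Prior odds = 0.079/(1−0.079) = 0.085776. In log-odds, ln(0.085776) = -2.4560.
Add log likelihood ratio: ln(1.2941) = 0.25783.
Posterior log-odds = -2.1982, so posterior odds = exp(-2.1982) = 0.11100.

Posterior odds ≈ 0.1110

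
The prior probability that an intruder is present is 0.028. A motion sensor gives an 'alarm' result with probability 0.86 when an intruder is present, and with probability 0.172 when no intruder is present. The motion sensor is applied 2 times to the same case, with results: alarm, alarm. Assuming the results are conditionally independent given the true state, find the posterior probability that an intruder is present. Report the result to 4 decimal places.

Posterior P(H) ≈ 0.4187

With H the event that an intruder is present, the joint likelihood of the observed sequence is P(data|H) = 0.86·0.86 = 0.73960 and P(data|¬H) = 0.172·0.172 = 0.029584.
Bayes: P(H|data) = 0.028·0.73960 / (0.028·0.73960 + 0.972·0.029584) = 0.020709/0.049464 = 0.4187.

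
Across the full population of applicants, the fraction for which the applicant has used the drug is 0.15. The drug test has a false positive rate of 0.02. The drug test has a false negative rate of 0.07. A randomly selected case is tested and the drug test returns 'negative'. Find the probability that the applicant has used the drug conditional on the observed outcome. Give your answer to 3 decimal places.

Write H for 'the applicant has used the drug'. Prior odds H:¬H = 0.15/0.85 = 0.17647. For the 'negative' outcome, the likelihood ratio is 0.07/0.98 = 0.071429.
Posterior odds = 0.17647 × 0.071429 = 0.012605, so P(H|E) = 0.012605/(1+0.012605) = 0.012.

P(H | E) ≈ 0.012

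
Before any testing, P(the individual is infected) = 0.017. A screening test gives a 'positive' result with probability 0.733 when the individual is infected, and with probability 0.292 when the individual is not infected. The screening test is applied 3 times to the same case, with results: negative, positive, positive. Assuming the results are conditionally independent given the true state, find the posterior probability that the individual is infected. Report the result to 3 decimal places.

Posterior P(H) ≈ 0.039

With H the event that the individual is infected, the joint likelihood of the observed sequence is P(data|H) = 0.267·0.733·0.733 = 0.14346 and P(data|¬H) = 0.708·0.292·0.292 = 0.060367.
Bayes: P(H|data) = 0.017·0.14346 / (0.017·0.14346 + 0.983·0.060367) = 0.0024388/0.061779 = 0.0395.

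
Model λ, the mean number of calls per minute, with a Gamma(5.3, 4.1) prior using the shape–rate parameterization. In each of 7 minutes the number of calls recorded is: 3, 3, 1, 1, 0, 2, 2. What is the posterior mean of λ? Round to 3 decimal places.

Posterior mean ≈ 1.559

Total count ∑xᵢ = 12 over n = 7 minutes.
Gamma is conjugate to the Poisson likelihood: posterior is Gamma(shape = 5.3+12 = 17.3, rate = 4.1+7 = 11.1).
Posterior mean = shape/rate = 17.3/11.1 = 1.559.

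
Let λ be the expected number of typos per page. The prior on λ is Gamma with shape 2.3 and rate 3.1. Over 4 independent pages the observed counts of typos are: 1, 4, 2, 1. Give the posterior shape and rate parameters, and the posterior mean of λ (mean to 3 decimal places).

Total count ∑xᵢ = 8 over n = 4 pages.
Gamma is conjugate to the Poisson likelihood: posterior is Gamma(shape = 2.3+8 = 10.3, rate = 3.1+4 = 7.1).
E[λ | data] = 10.3/7.1 = 1.451.

Posterior: Gamma(shape=10.3, rate=7.1); mean ≈ 1.451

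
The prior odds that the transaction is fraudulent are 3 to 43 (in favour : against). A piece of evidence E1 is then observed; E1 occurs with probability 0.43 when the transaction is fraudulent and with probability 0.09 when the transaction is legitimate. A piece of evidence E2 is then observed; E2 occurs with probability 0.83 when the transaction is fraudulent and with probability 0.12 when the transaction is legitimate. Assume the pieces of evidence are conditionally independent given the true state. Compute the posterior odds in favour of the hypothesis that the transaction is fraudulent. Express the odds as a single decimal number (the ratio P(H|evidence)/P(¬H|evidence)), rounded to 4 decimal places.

Prior odds = 3/43 = 0.069767.
Likelihood ratio for E1 = 0.43/0.09 = 4.7778.
Likelihood ratio for E2 = 0.83/0.12 = 6.9167.
Posterior odds = prior odds × LR₁ × LR₂ = 2.3056.

Posterior odds ≈ 2.3056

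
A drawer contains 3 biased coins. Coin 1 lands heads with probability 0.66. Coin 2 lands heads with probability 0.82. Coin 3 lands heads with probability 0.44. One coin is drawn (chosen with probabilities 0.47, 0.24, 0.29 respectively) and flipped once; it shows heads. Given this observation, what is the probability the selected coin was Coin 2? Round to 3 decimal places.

Posterior probability ≈ 0.310

Tabulate prior·likelihood by source: [1] prior 0.47, lik 0.66, product 0.3102; [2] prior 0.24, lik 0.82, product 0.1968; [3] prior 0.29, lik 0.44, product 0.1276.
Normalizing constant = 0.63460; the posterior for Coin 2 is its product over the sum, 0.1968/0.63460 = 0.310.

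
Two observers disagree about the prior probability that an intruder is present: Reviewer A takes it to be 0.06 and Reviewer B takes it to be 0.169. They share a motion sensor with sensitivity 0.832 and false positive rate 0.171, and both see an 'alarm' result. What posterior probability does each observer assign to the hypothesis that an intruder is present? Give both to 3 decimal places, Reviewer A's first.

Reviewer A: 0.237; Reviewer B: 0.497

The likelihood ratio for an 'alarm' result is 0.832/0.171 = 4.8655.
Reviewer A: prior odds 0.06/0.94 = 0.063830; posterior odds 0.31056; posterior probability 0.237.
Reviewer B: prior odds 0.169/0.831 = 0.20337; posterior odds 0.98949; posterior probability 0.497.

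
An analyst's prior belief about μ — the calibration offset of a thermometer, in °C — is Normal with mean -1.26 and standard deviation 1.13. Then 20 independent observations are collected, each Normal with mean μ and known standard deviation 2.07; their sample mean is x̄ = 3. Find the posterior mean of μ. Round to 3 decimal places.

Posterior mean ≈ 2.388

With known σ, the Normal prior is conjugate. Weight on the data is w = (n/σ²)/(n/σ² + 1/τ₀²) = 4.66755/(4.66755+0.783147) = 0.85632.
Posterior mean = w·x̄ + (1−w)·μ₀ = 0.85632·3 + 0.14368·-1.26 = 2.388.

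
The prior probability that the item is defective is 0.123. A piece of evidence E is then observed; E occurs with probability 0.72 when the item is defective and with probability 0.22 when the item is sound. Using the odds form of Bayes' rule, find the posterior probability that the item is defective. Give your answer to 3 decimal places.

Prior odds = 0.123/(1−0.123) = 0.14025. In log-odds, ln(0.14025) = -1.9643.
Add log likelihood ratio: ln(3.2727) = 1.1856.
Posterior log-odds = -0.77870, so posterior odds = exp(-0.77870) = 0.45900. Converting, P(H|E) = 0.45900/1.4590 = 0.315.

Posterior probability ≈ 0.315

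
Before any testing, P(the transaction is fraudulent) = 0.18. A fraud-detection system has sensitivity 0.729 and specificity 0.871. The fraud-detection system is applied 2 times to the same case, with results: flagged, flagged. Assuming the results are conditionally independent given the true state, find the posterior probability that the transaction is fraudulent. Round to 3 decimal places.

Let H be the event that the transaction is fraudulent; start with P(H) = 0.18. P('flagged'|H) = 0.729, P('flagged'|¬H) = 0.129.
Update on result 1 ('flagged'): P(H) ← 0.729·0.1800 / (0.729·0.1800 + 0.129·0.8200) = 0.13122/0.23700 = 0.5537.
Update on result 2 ('flagged'): P(H) ← 0.729·0.5537 / (0.729·0.5537 + 0.129·0.4463) = 0.40363/0.46120 = 0.8752.

Posterior P(H) ≈ 0.875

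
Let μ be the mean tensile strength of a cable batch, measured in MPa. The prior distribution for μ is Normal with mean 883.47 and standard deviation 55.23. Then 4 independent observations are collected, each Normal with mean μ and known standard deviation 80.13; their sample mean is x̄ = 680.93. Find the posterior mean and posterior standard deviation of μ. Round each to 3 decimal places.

Prior precision 1/τ₀² = 1/55.23² = 0.00032783; data precision n/σ² = 4/80.13² = 0.00062297.
Posterior precision = 0.00032783 + 0.00062297 = 0.00095080, giving posterior SD = 1/√0.00095080 = 32.431.
Posterior mean = (0.00032783·883.47 + 0.00062297·680.93) / 0.00095080 = 750.764.

Posterior mean ≈ 750.764; posterior SD ≈ 32.431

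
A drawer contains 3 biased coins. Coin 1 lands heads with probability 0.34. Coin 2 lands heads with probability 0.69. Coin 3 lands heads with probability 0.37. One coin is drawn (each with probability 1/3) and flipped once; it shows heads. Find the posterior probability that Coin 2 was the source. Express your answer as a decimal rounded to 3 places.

Posterior probability ≈ 0.493

P(heads|C1) = 0.34; P(heads|C2) = 0.69; P(heads|C3) = 0.37.
Prior × likelihood for each source: 0.333333·0.34=0.1133, 0.333333·0.69=0.2300, 0.333333·0.37=0.1233. Summing gives P(heads) = 0.46667.
P(Coin 2 | heads) = 0.2300 / 0.46667 = 0.493.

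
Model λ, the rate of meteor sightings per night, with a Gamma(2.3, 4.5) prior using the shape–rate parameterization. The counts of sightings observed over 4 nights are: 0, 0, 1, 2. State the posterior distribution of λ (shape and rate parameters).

Posterior: Gamma(shape=5.3, rate=8.5)

The Poisson likelihood adds the total count to the shape and the number of exposure periods to the rate. Here ∑xᵢ = 3 and n = 4, so shape 2.3→5.3 and rate 4.5→8.5.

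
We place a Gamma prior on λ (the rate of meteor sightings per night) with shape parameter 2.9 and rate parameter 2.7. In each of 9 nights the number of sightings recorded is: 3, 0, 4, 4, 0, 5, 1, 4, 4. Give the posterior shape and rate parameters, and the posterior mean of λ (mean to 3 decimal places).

Posterior: Gamma(shape=27.9, rate=11.7); mean ≈ 2.385

Total count ∑xᵢ = 25 over n = 9 nights.
Gamma is conjugate to the Poisson likelihood: posterior is Gamma(shape = 2.9+25 = 27.9, rate = 2.7+9 = 11.7).
E[λ | data] = 27.9/11.7 = 2.385.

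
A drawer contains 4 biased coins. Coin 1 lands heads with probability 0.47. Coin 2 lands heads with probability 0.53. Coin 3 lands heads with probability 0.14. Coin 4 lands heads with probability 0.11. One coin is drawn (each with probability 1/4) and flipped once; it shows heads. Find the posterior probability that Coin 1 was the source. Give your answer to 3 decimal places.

P(heads|C1) = 0.47; P(heads|C2) = 0.53; P(heads|C3) = 0.14; P(heads|C4) = 0.11.
Prior × likelihood for each source: 0.25·0.47=0.1175, 0.25·0.53=0.1325, 0.25·0.14=0.03500, 0.25·0.11=0.02750. Summing gives P(heads) = 0.31250.
P(Coin 1 | heads) = 0.1175 / 0.31250 = 0.376.

Posterior probability ≈ 0.376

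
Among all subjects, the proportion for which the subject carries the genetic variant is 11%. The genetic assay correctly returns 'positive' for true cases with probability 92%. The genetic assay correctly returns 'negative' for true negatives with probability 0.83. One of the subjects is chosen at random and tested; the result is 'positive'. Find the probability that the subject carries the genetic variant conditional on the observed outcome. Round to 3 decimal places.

Write H for 'the subject carries the genetic variant'. Prior odds H:¬H = 0.11/0.89 = 0.12360. For the 'positive' outcome, the likelihood ratio is 0.92/0.17 = 5.4118.
Posterior odds = 0.12360 × 5.4118 = 0.66887, so P(H|E) = 0.66887/(1+0.66887) = 0.401.

P(H | E) ≈ 0.401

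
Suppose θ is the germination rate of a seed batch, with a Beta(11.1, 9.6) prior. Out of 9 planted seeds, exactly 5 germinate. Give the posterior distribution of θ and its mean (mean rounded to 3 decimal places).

Posterior: Beta(16.1, 13.6); mean ≈ 0.542

Observing 5 successes and 4 failures updates Beta(11.1, 9.6) by adding the success and failure counts to the two shape parameters: α = 11.1+5 = 16.1, β = 9.6+4 = 13.6.
E[θ | data] = 16.1/(16.1+13.6) = 0.542.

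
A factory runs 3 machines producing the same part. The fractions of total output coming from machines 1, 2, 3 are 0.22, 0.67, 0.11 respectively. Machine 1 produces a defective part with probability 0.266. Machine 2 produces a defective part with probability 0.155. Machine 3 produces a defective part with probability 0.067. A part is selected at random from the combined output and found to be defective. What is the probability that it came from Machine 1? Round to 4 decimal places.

P(defective|M1) = 0.266; P(defective|M2) = 0.155; P(defective|M3) = 0.067.
Prior × likelihood for each source: 0.22·0.266=0.05852, 0.67·0.155=0.1039, 0.11·0.067=0.007370. Summing gives P(defective) = 0.16974.
P(Machine 1 | defective) = 0.05852 / 0.16974 = 0.3448.

Posterior probability ≈ 0.3448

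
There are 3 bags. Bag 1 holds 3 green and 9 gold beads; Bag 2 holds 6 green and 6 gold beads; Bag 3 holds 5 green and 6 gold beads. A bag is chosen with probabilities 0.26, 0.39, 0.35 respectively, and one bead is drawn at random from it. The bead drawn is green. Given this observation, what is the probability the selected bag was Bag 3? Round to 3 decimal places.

Tabulate prior·likelihood by source: [1] prior 0.26, lik 0.25, product 0.06500; [2] prior 0.39, lik 0.5, product 0.1950; [3] prior 0.35, lik 0.4545, product 0.1591.
Normalizing constant = 0.41909; the posterior for Bag 3 is its product over the sum, 0.1591/0.41909 = 0.380.

Posterior probability ≈ 0.380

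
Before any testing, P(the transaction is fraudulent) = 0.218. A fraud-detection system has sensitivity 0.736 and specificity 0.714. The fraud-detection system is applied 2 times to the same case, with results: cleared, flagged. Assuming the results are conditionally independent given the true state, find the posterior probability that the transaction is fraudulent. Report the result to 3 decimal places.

Let H be the event that the transaction is fraudulent; start with P(H) = 0.218. P('flagged'|H) = 0.736, P('flagged'|¬H) = 0.286.
Update on result 1 ('cleared'): P(H) ← 0.264·0.2180 / (0.264·0.2180 + 0.714·0.7820) = 0.057552/0.61590 = 0.0934.
Update on result 2 ('flagged'): P(H) ← 0.736·0.0934 / (0.736·0.0934 + 0.286·0.9066) = 0.068775/0.32805 = 0.2096.

Posterior P(H) ≈ 0.210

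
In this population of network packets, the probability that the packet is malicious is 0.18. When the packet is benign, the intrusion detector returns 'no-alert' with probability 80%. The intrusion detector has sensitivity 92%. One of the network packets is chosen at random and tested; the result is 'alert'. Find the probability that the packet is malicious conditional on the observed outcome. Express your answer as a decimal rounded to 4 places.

Write H for 'the packet is malicious'. Prior odds H:¬H = 0.18/0.82 = 0.21951. For the 'alert' outcome, the likelihood ratio is 0.92/0.2 = 4.6000.
Posterior odds = 0.21951 × 4.6000 = 1.0098, so P(H|E) = 1.0098/(1+1.0098) = 0.5024.

P(H | E) ≈ 0.5024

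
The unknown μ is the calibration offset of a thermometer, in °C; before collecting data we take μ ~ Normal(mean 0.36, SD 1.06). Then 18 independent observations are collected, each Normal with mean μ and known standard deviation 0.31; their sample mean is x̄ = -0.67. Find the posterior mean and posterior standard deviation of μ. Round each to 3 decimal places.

Prior precision 1/τ₀² = 1/1.06² = 0.889996; data precision n/σ² = 18/0.31² = 187.305.
Posterior precision = 0.889996 + 187.305 = 188.195, giving posterior SD = 1/√188.195 = 0.073.
Posterior mean = (0.889996·0.36 + 187.305·-0.67) / 188.195 = -0.665.

Posterior mean ≈ -0.665; posterior SD ≈ 0.073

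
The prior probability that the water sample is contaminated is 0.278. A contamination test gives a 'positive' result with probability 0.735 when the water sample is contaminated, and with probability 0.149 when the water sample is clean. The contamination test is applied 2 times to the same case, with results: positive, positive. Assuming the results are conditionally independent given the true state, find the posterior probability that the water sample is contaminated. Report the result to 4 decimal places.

With H the event that the water sample is contaminated, the joint likelihood of the observed sequence is P(data|H) = 0.735·0.735 = 0.54022 and P(data|¬H) = 0.149·0.149 = 0.022201.
Bayes: P(H|data) = 0.278·0.54022 / (0.278·0.54022 + 0.722·0.022201) = 0.15018/0.16621 = 0.9036.

Posterior P(H) ≈ 0.9036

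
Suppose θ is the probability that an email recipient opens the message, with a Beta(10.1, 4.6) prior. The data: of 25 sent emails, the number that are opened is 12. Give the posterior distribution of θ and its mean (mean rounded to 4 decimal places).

The binomial likelihood is conjugate to the Beta prior: with 12 successes and 13 failures, the posterior is Beta(10.1+12, 4.6+13) = Beta(22.1, 17.6).
E[θ | data] = 22.1/(22.1+17.6) = 0.5567.

Posterior: Beta(22.1, 17.6); mean ≈ 0.5567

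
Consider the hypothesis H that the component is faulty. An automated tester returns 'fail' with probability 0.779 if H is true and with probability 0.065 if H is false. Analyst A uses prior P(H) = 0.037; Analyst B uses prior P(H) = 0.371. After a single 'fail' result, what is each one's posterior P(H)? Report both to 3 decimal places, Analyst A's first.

Analyst A: 0.315; Analyst B: 0.876

P('+'|H) = 0.779, P('+'|¬H) = 0.065.
Analyst A: numerator 0.779·0.037 = 0.028823; evidence = 0.028823+0.065·0.963 = 0.091418; posterior = 0.315.
Analyst B: numerator 0.779·0.371 = 0.28901; evidence = 0.28901+0.065·0.629 = 0.32989; posterior = 0.876.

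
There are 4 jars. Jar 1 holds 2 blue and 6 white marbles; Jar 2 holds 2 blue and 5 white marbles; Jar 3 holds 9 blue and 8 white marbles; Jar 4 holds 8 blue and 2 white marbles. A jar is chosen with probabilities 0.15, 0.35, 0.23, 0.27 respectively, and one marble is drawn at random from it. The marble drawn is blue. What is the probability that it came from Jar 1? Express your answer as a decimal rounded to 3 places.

Posterior probability ≈ 0.079

P(blue|Jar 1) = 0.25; P(blue|Jar 2) = 0.2857; P(blue|Jar 3) = 0.5294; P(blue|Jar 4) = 0.8.
Prior × likelihood for each source: 0.15·0.25=0.03750, 0.35·0.2857=0.1000, 0.23·0.5294=0.1218, 0.27·0.8=0.2160. Summing gives P(blue) = 0.47526.
P(Jar 1 | blue) = 0.03750 / 0.47526 = 0.079.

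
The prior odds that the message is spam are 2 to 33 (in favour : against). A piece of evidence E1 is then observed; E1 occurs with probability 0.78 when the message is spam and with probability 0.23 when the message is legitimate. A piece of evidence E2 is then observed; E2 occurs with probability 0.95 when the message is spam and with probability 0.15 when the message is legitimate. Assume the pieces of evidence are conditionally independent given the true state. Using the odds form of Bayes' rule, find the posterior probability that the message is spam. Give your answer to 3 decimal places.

Posterior probability ≈ 0.566

Prior odds = 2/33 = 0.060606. In log-odds, ln(0.060606) = -2.8034.
Add log likelihood ratios: ln(3.3913) + ln(6.3333) = 3.0670.
Posterior log-odds = 0.26368, so posterior odds = exp(0.26368) = 1.3017. Converting, P(H|E) = 1.3017/2.3017 = 0.566.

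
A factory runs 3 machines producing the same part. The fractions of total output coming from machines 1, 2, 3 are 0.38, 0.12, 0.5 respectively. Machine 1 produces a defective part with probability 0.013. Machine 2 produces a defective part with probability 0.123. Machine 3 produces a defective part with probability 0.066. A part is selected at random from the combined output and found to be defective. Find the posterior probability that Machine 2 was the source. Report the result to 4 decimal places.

Posterior probability ≈ 0.2801

Tabulate prior·likelihood by source: [1] prior 0.38, lik 0.013, product 0.004940; [2] prior 0.12, lik 0.123, product 0.01476; [3] prior 0.5, lik 0.066, product 0.03300.
Normalizing constant = 0.052700; the posterior for Machine 2 is its product over the sum, 0.01476/0.052700 = 0.2801.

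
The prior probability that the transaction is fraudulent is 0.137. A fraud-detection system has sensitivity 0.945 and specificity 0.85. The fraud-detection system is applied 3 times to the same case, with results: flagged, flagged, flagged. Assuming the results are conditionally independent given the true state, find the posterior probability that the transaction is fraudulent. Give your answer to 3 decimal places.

Let H be the event that the transaction is fraudulent; start with P(H) = 0.137. P('flagged'|H) = 0.945, P('flagged'|¬H) = 0.15.
Update on result 1 ('flagged'): P(H) ← 0.945·0.1370 / (0.945·0.1370 + 0.15·0.8630) = 0.12946/0.25892 = 0.5000.
Update on result 2 ('flagged'): P(H) ← 0.945·0.5000 / (0.945·0.5000 + 0.15·0.5000) = 0.47253/0.54752 = 0.8630.
Update on result 3 ('flagged'): P(H) ← 0.945·0.8630 / (0.945·0.8630 + 0.15·0.1370) = 0.81556/0.83611 = 0.9754.

Posterior P(H) ≈ 0.975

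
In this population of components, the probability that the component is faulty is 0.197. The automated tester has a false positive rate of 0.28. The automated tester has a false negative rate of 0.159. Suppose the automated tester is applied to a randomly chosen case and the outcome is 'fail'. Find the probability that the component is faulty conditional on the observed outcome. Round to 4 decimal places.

Let H be the event that the component is faulty. P(H) = 0.197, so P(¬H) = 0.803. With E the 'fail' result, P(E|H) = 0.841 and P(E|¬H) = 0.28.
P(E) = 0.841·0.197 + 0.28·0.803 = 0.16568 + 0.22484 = 0.39052.
By Bayes' theorem, P(H|E) = 0.16568 / 0.39052 = 0.4243.

P(H | E) ≈ 0.4243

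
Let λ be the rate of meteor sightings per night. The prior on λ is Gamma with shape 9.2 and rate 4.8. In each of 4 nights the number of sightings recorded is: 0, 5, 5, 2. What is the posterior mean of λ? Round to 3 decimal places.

Posterior mean ≈ 2.409

Total count ∑xᵢ = 12 over n = 4 nights.
Gamma is conjugate to the Poisson likelihood: posterior is Gamma(shape = 9.2+12 = 21.2, rate = 4.8+4 = 8.8).
Posterior mean = shape/rate = 21.2/8.8 = 2.409.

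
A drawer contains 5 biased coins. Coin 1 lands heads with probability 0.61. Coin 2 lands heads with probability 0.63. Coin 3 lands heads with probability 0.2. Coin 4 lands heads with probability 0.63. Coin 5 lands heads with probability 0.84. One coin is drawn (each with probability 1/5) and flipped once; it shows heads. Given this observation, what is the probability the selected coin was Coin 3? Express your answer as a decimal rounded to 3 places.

P(heads|C1) = 0.61; P(heads|C2) = 0.63; P(heads|C3) = 0.2; P(heads|C4) = 0.63; P(heads|C5) = 0.84.
Prior × likelihood for each source: 0.2·0.61=0.1220, 0.2·0.63=0.1260, 0.2·0.2=0.04000, 0.2·0.63=0.1260, 0.2·0.84=0.1680. Summing gives P(heads) = 0.58200.
P(Coin 3 | heads) = 0.04000 / 0.58200 = 0.069.

Posterior probability ≈ 0.069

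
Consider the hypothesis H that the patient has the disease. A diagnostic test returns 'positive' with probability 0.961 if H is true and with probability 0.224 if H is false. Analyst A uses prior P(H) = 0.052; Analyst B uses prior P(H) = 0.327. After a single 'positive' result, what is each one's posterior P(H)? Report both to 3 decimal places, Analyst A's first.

Analyst A: 0.190; Analyst B: 0.676

P('+'|H) = 0.961, P('+'|¬H) = 0.224.
Analyst A: numerator 0.961·0.052 = 0.049972; evidence = 0.049972+0.224·0.948 = 0.26232; posterior = 0.190.
Analyst B: numerator 0.961·0.327 = 0.31425; evidence = 0.31425+0.224·0.673 = 0.46500; posterior = 0.676.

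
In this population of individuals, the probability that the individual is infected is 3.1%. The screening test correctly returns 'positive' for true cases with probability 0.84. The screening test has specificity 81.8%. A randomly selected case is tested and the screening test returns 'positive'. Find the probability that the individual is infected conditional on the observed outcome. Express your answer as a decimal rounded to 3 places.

P(H | E) ≈ 0.129

Let H be the event that the individual is infected. P(H) = 0.031, so P(¬H) = 0.969. With E the 'positive' result, P(E|H) = 0.84 and P(E|¬H) = 0.182.
P(E) = 0.84·0.031 + 0.182·0.969 = 0.026040 + 0.17636 = 0.20240.
By Bayes' theorem, P(H|E) = 0.026040 / 0.20240 = 0.129.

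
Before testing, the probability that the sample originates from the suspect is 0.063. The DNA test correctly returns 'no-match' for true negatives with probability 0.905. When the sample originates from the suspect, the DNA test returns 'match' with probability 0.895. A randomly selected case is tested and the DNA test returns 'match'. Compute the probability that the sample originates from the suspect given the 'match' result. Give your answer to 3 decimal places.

Write H for 'the sample originates from the suspect'. Prior odds H:¬H = 0.063/0.937 = 0.067236. For the 'match' outcome, the likelihood ratio is 0.895/0.095 = 9.4211.
Posterior odds = 0.067236 × 9.4211 = 0.63343, so P(H|E) = 0.63343/(1+0.63343) = 0.388.

P(H | E) ≈ 0.388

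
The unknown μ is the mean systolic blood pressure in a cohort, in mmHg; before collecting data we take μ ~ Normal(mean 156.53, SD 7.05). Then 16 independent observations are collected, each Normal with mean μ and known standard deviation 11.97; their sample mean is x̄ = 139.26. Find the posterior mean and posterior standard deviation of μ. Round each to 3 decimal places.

Prior precision 1/τ₀² = 1/7.05² = 0.0201197; data precision n/σ² = 16/11.97² = 0.111669.
Posterior precision = 0.0201197 + 0.111669 = 0.131788, giving posterior SD = 1/√0.131788 = 2.755.
Posterior mean = (0.0201197·156.53 + 0.111669·139.26) / 0.131788 = 141.897.

Posterior mean ≈ 141.897; posterior SD ≈ 2.755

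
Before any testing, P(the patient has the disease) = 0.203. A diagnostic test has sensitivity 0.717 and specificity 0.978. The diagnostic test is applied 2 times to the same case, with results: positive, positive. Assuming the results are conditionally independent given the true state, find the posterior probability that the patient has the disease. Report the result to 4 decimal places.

Let H be the event that the patient has the disease; start with P(H) = 0.203. P('positive'|H) = 0.717, P('positive'|¬H) = 0.022.
Update on result 1 ('positive'): P(H) ← 0.717·0.2030 / (0.717·0.2030 + 0.022·0.7970) = 0.14555/0.16309 = 0.8925.
Update on result 2 ('positive'): P(H) ← 0.717·0.8925 / (0.717·0.8925 + 0.022·0.1075) = 0.63991/0.64228 = 0.9963.

Posterior P(H) ≈ 0.9963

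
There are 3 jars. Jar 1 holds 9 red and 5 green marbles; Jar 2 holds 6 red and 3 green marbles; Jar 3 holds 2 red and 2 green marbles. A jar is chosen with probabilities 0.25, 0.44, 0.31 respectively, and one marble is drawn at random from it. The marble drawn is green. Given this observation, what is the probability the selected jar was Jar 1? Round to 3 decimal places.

Posterior probability ≈ 0.228

Tabulate prior·likelihood by source: [1] prior 0.25, lik 0.3571, product 0.08929; [2] prior 0.44, lik 0.3333, product 0.1467; [3] prior 0.31, lik 0.5, product 0.1550.
Normalizing constant = 0.39095; the posterior for Jar 1 is its product over the sum, 0.08929/0.39095 = 0.228.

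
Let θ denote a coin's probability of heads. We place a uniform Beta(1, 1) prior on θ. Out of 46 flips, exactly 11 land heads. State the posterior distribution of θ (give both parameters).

The binomial likelihood is conjugate to the Beta prior: with 11 successes and 35 failures, the posterior is Beta(1+11, 1+35) = Beta(12, 36).

Posterior: Beta(12, 36)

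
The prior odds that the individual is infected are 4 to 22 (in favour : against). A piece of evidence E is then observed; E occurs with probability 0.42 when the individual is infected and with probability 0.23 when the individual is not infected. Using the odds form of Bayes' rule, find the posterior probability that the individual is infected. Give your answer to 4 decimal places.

Prior odds = 4/22 = 0.18182. In log-odds, ln(0.18182) = -1.7047.
Add log likelihood ratio: ln(1.8261) = 0.60218.
Posterior log-odds = -1.1026, so posterior odds = exp(-1.1026) = 0.33202. Converting, P(H|E) = 0.33202/1.3320 = 0.2493.

Posterior probability ≈ 0.2493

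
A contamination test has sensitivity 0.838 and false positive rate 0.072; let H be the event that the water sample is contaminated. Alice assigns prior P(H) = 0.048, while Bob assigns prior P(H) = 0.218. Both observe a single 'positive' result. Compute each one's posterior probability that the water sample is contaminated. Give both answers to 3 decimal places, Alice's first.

Alice: 0.370; Bob: 0.764

P('+'|H) = 0.838, P('+'|¬H) = 0.072.
Alice: numerator 0.838·0.048 = 0.040224; evidence = 0.040224+0.072·0.952 = 0.10877; posterior = 0.370.
Bob: numerator 0.838·0.218 = 0.18268; evidence = 0.18268+0.072·0.782 = 0.23899; posterior = 0.764.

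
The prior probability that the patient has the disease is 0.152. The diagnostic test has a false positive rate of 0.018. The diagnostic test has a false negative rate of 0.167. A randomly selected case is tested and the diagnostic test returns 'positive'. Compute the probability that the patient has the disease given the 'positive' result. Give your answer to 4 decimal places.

P(H | E) ≈ 0.8924

Write H for 'the patient has the disease'. Prior odds H:¬H = 0.152/0.848 = 0.17925. For the 'positive' outcome, the likelihood ratio is 0.833/0.018 = 46.278.
Posterior odds = 0.17925 × 46.278 = 8.2951, so P(H|E) = 8.2951/(1+8.2951) = 0.8924.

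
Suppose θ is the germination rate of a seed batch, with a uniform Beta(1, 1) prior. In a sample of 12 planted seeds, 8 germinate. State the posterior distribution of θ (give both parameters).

The binomial likelihood is conjugate to the Beta prior: with 8 successes and 4 failures, the posterior is Beta(1+8, 1+4) = Beta(9, 5).

Posterior: Beta(9, 5)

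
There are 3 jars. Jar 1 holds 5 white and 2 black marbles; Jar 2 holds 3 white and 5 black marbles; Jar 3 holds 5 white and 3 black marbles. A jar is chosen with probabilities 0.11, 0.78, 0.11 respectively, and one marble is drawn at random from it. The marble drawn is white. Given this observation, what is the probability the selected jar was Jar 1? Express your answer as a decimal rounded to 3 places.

Posterior probability ≈ 0.179

P(white|Jar 1) = 0.7143; P(white|Jar 2) = 0.375; P(white|Jar 3) = 0.625.
Prior × likelihood for each source: 0.11·0.7143=0.07857, 0.78·0.375=0.2925, 0.11·0.625=0.06875. Summing gives P(white) = 0.43982.
P(Jar 1 | white) = 0.07857 / 0.43982 = 0.179.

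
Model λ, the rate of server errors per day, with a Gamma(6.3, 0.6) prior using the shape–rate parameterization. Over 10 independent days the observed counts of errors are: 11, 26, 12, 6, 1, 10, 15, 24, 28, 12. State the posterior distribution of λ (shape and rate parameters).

Posterior: Gamma(shape=151.3, rate=10.6)

The Poisson likelihood adds the total count to the shape and the number of exposure periods to the rate. Here ∑xᵢ = 145 and n = 10, so shape 6.3→151.3 and rate 0.6→10.6.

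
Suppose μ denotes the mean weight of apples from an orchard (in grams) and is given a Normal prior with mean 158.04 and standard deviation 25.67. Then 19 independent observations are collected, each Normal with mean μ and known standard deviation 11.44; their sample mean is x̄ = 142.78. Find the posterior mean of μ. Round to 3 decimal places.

With known σ, the Normal prior is conjugate. Weight on the data is w = (n/σ²)/(n/σ² + 1/τ₀²) = 0.145178/(0.145178+0.00151757) = 0.98965.
Posterior mean = w·x̄ + (1−w)·μ₀ = 0.98965·142.78 + 0.010345·158.04 = 142.938.

Posterior mean ≈ 142.938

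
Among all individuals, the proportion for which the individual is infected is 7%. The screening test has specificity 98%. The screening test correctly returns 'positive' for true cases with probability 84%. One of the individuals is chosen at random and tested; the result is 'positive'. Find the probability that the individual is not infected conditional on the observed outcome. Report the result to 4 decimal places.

Write H for 'the individual is infected'. Prior odds H:¬H = 0.07/0.93 = 0.075269. For the 'positive' outcome, the likelihood ratio is 0.84/0.02 = 42.000.
Posterior odds = 0.075269 × 42.000 = 3.1613, so P(H|E) = 3.1613/(1+3.1613) = 0.7597. Then P(¬H|E) = 1 − 0.7597 = 0.2403.

P(¬H | E) ≈ 0.2403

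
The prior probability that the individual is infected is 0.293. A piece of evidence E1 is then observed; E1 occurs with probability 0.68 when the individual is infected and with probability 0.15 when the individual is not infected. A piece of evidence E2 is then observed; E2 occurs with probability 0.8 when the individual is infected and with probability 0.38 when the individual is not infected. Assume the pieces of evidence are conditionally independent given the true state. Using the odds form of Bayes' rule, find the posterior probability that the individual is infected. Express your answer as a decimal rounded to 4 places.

Prior odds = 0.293/(1−0.293) = 0.41443.
Likelihood ratio for E1 = 0.68/0.15 = 4.5333.
Likelihood ratio for E2 = 0.8/0.38 = 2.1053.
Posterior odds = prior odds × LR₁ × LR₂ = 3.9552.
Posterior probability = odds/(1+odds) = 3.9552/4.9552 = 0.7982.

Posterior probability ≈ 0.7982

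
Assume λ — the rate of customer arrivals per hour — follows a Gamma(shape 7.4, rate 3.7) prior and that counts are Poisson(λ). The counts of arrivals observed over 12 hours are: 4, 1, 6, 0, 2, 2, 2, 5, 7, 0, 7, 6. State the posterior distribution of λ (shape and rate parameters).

The Poisson likelihood adds the total count to the shape and the number of exposure periods to the rate. Here ∑xᵢ = 42 and n = 12, so shape 7.4→49.4 and rate 3.7→15.7.

Posterior: Gamma(shape=49.4, rate=15.7)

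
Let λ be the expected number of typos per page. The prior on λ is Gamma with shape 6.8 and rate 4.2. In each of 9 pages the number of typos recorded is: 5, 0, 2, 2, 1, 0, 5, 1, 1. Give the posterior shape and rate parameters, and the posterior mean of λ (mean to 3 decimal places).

Total count ∑xᵢ = 17 over n = 9 pages.
Gamma is conjugate to the Poisson likelihood: posterior is Gamma(shape = 6.8+17 = 23.8, rate = 4.2+9 = 13.2).
E[λ | data] = 23.8/13.2 = 1.803.

Posterior: Gamma(shape=23.8, rate=13.2); mean ≈ 1.803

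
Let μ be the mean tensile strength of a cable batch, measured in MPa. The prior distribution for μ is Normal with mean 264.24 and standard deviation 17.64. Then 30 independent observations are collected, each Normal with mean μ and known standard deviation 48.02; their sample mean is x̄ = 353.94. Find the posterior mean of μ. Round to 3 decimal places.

Posterior mean ≈ 336.172

With known σ, the Normal prior is conjugate. Weight on the data is w = (n/σ²)/(n/σ² + 1/τ₀²) = 0.0130100/(0.0130100+0.00321368) = 0.80191.
Posterior mean = w·x̄ + (1−w)·μ₀ = 0.80191·353.94 + 0.19809·264.24 = 336.172.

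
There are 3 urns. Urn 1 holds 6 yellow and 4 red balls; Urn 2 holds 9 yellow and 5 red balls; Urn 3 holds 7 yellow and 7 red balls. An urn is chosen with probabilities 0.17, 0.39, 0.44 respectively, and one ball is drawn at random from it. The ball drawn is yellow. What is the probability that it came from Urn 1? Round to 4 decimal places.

P(yellow|Urn 1) = 0.6; P(yellow|Urn 2) = 0.6429; P(yellow|Urn 3) = 0.5.
Prior × likelihood for each source: 0.17·0.6=0.1020, 0.39·0.6429=0.2507, 0.44·0.5=0.2200. Summing gives P(yellow) = 0.57271.
P(Urn 1 | yellow) = 0.1020 / 0.57271 = 0.1781.

Posterior probability ≈ 0.1781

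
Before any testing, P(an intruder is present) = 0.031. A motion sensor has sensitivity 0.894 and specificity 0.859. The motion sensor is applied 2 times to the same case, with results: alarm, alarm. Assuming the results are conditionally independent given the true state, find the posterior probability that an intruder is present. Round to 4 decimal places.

Let H be the event that an intruder is present; start with P(H) = 0.031. P('alarm'|H) = 0.894, P('alarm'|¬H) = 0.141.
Update on result 1 ('alarm'): P(H) ← 0.894·0.0310 / (0.894·0.0310 + 0.141·0.9690) = 0.027714/0.16434 = 0.1686.
Update on result 2 ('alarm'): P(H) ← 0.894·0.1686 / (0.894·0.1686 + 0.141·0.8314) = 0.15076/0.26798 = 0.5626.

Posterior P(H) ≈ 0.5626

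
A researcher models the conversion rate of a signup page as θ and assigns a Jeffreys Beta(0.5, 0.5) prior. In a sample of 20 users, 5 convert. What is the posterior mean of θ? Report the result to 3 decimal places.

Posterior mean ≈ 0.262

The binomial likelihood is conjugate to the Beta prior: with 5 successes and 15 failures, the posterior is Beta(0.5+5, 0.5+15) = Beta(5.5, 15.5).
E[θ | data] = 5.5/(5.5+15.5) = 0.262.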